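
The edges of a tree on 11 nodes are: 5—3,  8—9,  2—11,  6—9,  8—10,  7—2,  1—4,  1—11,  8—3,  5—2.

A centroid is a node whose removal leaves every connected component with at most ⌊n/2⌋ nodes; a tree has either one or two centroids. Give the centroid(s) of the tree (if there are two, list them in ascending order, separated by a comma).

5

Removing 5 splits the tree into components of sizes 5, 5; the largest is 5 ≤ ⌊11/2⌋ = 5.
No neighbour of 5 does as well, so 5 is the unique centroid.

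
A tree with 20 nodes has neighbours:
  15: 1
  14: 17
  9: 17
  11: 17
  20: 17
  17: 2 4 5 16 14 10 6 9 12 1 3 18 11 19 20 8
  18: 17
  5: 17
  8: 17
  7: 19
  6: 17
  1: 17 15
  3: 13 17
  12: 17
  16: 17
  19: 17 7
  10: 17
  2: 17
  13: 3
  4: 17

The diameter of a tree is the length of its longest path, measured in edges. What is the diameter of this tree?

Starting from 13, a farthest node is 15 at distance 4.
One longest path: 13 – 3 – 17 – 1 – 15.
So the diameter is 4.

4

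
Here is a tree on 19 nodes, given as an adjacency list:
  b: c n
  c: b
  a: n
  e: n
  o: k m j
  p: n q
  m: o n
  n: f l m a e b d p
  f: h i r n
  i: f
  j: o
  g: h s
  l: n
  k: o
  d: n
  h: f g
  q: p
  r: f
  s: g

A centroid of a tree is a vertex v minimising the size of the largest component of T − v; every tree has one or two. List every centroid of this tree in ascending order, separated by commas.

n

Delete n: the remaining components have sizes 6, 4, 2, 2, 1, 1, 1, 1. Max 6 ≤ 9, so n is a centroid.
No neighbour of n does as well, so n is the unique centroid.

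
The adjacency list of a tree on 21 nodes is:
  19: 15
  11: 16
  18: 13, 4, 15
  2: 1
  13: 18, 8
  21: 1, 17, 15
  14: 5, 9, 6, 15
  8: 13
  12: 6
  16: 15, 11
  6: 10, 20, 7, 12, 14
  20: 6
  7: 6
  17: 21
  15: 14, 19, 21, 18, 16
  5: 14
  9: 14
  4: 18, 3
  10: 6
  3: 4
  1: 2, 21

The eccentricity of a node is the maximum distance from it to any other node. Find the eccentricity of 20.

The node farthest from 20 is 2 (3, 8 also at distance 6), via 20-6-14-15-21-1-2 — 6 edges.

6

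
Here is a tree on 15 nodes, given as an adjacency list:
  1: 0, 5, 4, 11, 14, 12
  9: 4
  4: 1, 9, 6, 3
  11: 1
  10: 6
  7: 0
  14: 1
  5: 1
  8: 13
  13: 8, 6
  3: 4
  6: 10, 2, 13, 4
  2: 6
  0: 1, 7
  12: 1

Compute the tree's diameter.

A longest path is 8–13–6–4–1–0–7, with 6 edges.

6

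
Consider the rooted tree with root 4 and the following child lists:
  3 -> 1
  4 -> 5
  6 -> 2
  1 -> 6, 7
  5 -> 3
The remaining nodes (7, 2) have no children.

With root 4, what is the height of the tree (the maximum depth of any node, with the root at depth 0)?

5

The longest root-to-leaf path is 4 – 5 – 3 – 1 – 6 – 2 (5 edges).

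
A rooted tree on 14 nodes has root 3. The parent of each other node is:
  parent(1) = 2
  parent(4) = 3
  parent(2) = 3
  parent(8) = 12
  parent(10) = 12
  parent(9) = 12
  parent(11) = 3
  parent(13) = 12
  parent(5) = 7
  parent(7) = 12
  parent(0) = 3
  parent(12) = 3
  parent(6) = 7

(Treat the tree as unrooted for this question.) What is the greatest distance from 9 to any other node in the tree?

4

The node farthest from 9 is 1, via 9-12-3-2-1 — 4 edges.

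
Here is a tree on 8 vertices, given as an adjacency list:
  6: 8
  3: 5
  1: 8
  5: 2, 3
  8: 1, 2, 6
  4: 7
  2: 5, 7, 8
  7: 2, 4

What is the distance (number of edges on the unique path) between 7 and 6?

Walking from 7: 7 – 2 – 8 – 6. Length 3.

3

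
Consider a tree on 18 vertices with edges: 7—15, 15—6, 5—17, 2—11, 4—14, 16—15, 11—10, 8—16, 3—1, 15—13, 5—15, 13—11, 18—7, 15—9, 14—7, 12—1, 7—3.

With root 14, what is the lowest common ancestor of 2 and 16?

15

Path 2→root: 2 11 13 15 7 14; path 16→root: 16 15 7 14.
First common node: 15.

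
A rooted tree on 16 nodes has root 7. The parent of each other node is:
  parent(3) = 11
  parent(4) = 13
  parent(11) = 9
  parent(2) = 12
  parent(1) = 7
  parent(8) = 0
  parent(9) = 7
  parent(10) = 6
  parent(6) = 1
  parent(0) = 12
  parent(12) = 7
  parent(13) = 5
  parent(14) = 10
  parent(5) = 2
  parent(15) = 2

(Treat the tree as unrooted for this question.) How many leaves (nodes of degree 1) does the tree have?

The leaves are 3, 4, 8, 14, 15.
That is 5 leaves.

5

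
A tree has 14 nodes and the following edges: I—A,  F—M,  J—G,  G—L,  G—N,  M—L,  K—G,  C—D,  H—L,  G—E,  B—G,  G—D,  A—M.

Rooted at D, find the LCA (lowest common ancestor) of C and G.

D

C's ancestor chain is C, D and G's is G, D; they first meet at D.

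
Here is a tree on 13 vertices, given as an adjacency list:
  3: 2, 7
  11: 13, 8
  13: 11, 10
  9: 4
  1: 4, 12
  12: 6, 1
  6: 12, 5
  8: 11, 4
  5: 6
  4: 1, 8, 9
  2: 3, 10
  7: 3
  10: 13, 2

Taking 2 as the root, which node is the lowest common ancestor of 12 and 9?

4

12's ancestor chain is 12, 1, 4, 8, 11, 13, 10, 2 and 9's is 9, 4, 8, 11, 13, 10, 2; they first meet at 4.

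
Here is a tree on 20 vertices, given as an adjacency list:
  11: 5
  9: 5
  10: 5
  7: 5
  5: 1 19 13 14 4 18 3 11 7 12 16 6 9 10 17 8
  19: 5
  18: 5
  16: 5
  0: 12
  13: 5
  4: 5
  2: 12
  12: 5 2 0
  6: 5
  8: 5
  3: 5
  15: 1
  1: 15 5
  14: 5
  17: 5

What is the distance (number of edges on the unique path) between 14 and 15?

3

Walking from 14: 14 - 5 - 1 - 15. Length 3.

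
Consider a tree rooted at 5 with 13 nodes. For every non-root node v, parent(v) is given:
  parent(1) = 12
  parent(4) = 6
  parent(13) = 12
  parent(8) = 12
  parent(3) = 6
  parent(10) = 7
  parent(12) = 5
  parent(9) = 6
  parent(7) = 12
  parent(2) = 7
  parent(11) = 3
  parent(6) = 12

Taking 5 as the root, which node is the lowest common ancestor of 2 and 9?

12

Ancestors of 2 (toward the root): 2, 7, 12, 5.
Ancestors of 9: 9, 6, 12, 5.
The deepest node appearing in both lists is 12.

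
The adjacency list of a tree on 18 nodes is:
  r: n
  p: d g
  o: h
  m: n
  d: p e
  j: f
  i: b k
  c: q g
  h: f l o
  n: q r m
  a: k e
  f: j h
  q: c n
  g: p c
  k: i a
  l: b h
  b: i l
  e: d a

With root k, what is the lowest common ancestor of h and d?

k

Ancestors of h (toward the root): h, l, b, i, k.
Ancestors of d: d, e, a, k.
The deepest node appearing in both lists is k.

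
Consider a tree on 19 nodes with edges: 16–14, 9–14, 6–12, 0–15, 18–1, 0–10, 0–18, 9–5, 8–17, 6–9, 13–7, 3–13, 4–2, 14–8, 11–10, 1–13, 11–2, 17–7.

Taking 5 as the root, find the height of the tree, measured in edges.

13

4 sits deepest: 5-9-14-8-17-7-13-1-18-0-10-11-2-4 — 13 edges from the root.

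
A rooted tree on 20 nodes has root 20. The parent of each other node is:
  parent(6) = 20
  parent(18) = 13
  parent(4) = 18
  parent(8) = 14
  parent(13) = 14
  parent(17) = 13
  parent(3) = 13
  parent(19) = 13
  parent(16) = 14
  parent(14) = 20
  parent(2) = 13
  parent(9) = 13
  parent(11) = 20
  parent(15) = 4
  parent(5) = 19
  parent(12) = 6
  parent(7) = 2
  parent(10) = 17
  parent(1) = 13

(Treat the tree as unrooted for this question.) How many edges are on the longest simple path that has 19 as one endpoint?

5

Distances from 19 peak at 5, attained at 12.
19 – 13 – 14 – 20 – 6 – 12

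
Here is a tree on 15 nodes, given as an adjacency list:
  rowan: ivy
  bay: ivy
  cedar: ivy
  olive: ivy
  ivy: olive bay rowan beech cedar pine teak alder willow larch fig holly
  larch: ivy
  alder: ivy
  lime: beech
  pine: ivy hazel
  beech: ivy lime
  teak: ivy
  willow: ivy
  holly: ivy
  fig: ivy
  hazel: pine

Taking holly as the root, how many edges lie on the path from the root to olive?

Climbing from olive to the root: olive – ivy – holly. That's 2 steps.

2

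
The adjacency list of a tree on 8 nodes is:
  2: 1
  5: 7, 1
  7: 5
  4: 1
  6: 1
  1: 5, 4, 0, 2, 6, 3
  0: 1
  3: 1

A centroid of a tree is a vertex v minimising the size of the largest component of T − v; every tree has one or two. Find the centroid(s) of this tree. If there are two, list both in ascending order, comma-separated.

Delete 1: the remaining components have sizes 2, 1, 1, 1, 1, 1. Max 2 ≤ 4, so 1 is a centroid.
No neighbour of 1 does as well, so 1 is the unique centroid.

1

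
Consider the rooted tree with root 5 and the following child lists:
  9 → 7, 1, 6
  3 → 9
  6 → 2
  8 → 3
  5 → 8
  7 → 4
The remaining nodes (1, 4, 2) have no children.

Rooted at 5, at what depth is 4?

5

5–8–3–9–7–4 — 5 edges.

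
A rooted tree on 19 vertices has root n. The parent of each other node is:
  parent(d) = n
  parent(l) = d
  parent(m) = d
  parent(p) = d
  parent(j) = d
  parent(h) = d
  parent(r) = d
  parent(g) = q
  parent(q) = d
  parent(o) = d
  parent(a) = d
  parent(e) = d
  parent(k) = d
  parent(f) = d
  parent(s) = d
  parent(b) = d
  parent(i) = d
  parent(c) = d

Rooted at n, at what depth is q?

2

Path from n to q: n–d–q, which has 2 edges.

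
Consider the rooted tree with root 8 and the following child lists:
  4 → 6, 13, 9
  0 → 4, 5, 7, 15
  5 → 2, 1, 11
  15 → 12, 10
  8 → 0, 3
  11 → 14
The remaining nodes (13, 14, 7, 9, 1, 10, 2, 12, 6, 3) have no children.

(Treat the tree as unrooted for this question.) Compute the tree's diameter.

5

BFS from 13 reaches 14 last, at distance 5; BFS from 14 confirms no node is farther.
Path: 13 – 4 – 0 – 5 – 11 – 14.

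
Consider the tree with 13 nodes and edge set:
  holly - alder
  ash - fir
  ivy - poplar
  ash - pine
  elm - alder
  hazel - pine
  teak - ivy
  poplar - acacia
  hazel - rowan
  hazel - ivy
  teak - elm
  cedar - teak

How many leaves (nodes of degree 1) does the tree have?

5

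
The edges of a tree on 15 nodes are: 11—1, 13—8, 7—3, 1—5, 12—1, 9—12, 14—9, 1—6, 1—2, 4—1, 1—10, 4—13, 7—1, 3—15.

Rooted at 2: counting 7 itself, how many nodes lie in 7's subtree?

3

7's subtree: {7, 3, 15}, size 3.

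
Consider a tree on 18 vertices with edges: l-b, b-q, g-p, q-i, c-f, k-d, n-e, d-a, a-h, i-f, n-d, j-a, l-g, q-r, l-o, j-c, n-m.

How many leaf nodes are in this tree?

Exactly 7 nodes have a single neighbour: e, h, k, m, o, p, r.

7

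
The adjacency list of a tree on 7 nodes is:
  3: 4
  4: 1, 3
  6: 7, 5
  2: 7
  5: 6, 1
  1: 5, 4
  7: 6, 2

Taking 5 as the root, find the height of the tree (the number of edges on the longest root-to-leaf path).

3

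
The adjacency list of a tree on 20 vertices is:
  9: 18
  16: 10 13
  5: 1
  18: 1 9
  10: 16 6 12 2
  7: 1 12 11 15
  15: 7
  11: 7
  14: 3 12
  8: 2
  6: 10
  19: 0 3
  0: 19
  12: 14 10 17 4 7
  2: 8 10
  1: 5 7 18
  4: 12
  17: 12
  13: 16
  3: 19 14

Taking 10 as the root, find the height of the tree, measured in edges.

0 sits deepest: 10 – 12 – 14 – 3 – 19 – 0 — 5 edges from the root.

5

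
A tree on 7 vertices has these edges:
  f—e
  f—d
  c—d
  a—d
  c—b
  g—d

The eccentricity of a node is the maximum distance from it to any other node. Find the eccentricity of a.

3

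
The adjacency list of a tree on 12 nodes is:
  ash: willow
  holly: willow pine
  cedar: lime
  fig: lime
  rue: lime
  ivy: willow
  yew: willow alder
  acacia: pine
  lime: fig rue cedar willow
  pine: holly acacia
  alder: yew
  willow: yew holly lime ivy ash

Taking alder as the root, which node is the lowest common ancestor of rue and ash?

Ancestors of rue (toward the root): rue, lime, willow, yew, alder.
Ancestors of ash: ash, willow, yew, alder.
The deepest node appearing in both lists is willow.

willow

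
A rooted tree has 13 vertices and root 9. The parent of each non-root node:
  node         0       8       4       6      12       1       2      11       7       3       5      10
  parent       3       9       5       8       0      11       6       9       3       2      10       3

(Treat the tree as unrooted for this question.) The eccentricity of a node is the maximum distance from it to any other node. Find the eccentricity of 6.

Distances from 6 peak at 5, attained at 4.
6 – 2 – 3 – 10 – 5 – 4

5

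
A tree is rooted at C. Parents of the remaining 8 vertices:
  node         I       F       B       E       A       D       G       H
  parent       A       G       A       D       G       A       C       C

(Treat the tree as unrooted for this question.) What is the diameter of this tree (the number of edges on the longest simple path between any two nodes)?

5

BFS from E reaches H last, at distance 5; BFS from H confirms no node is farther.
Path: E-D-A-G-C-H.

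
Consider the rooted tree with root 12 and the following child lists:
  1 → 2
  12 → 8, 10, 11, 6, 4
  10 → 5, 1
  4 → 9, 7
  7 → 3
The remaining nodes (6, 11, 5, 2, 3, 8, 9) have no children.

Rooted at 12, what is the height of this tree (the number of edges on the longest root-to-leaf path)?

3

The longest root-to-leaf path is 12–4–7–3 (3 edges).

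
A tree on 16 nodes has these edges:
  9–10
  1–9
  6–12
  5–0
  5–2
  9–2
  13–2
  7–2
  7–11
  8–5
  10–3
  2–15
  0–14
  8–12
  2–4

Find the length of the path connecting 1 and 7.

The path is 1 – 9 – 2 – 7, which has 3 edges.

3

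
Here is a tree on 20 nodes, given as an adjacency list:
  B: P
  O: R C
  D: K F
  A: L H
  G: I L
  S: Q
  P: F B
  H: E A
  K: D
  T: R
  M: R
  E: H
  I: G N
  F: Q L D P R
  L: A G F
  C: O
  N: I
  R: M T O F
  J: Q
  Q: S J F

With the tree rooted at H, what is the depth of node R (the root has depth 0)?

4

Path from H to R: H–A–L–F–R, which has 4 edges.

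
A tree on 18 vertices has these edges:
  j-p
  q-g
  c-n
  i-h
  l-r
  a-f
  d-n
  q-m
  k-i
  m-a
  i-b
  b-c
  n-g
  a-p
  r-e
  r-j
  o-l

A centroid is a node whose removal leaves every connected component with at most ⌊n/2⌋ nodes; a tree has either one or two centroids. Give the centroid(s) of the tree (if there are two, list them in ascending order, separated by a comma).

If m is removed the pieces have sizes 9, 8, all ≤ ⌊18/2⌋ = 9.
Its neighbour q also leaves a largest component of size 9, so both are centroids.

m, q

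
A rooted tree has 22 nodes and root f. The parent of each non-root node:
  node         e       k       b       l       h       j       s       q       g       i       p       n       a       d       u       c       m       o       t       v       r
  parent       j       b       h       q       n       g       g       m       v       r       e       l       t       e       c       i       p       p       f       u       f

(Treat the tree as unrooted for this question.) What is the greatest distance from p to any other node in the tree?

11

The node farthest from p is a, via p-e-j-g-v-u-c-i-r-f-t-a — 11 edges.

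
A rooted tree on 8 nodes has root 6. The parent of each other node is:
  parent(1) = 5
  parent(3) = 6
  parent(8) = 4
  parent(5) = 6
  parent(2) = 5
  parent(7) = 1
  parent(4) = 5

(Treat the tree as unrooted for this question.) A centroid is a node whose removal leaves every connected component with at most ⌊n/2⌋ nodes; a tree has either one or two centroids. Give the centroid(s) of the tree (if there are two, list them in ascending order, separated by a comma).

If 5 is removed the pieces have sizes 2, 2, 2, 1, all ≤ ⌊8/2⌋ = 4.
Every other node leaves some component of size > 4, so the centroid is unique.

5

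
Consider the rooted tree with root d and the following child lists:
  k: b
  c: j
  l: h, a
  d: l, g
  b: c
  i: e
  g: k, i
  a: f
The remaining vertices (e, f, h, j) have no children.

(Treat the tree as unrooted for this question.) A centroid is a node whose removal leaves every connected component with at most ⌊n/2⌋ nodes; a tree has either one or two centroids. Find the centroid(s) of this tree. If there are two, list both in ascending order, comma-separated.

g

Removing g splits the tree into components of sizes 5, 4, 2; the largest is 5 ≤ ⌊12/2⌋ = 6.
Every other node leaves some component of size > 6, so the centroid is unique.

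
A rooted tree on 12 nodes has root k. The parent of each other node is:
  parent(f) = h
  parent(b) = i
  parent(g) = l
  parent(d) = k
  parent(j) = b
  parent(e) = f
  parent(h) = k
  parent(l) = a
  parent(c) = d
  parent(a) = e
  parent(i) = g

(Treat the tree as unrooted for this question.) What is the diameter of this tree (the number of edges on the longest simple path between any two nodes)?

Starting from j, a farthest node is c at distance 11.
One longest path: j – b – i – g – l – a – e – f – h – k – d – c.
So the diameter is 11.

11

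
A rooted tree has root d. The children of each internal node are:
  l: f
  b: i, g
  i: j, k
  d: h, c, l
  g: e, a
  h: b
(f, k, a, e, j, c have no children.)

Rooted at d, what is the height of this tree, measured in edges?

4

a sits deepest: d → h → b → g → a — 4 edges from the root.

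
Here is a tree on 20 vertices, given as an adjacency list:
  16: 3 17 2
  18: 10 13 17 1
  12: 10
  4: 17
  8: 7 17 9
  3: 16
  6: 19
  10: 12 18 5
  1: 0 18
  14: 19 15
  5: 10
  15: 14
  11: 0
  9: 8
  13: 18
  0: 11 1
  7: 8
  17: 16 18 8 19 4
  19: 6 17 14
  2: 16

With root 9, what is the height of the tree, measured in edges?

The longest root-to-leaf path is 9–8–17–18–1–0–11 (6 edges).

6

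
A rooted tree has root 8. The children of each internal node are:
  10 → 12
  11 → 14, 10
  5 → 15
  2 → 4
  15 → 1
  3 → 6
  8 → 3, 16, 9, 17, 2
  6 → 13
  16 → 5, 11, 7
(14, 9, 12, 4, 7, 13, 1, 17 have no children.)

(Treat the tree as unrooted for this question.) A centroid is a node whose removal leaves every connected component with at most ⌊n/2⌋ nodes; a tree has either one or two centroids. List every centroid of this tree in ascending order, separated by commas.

16

If 16 is removed the pieces have sizes 8, 4, 3, 1, all ≤ ⌊17/2⌋ = 8.
No neighbour of 16 does as well, so 16 is the unique centroid.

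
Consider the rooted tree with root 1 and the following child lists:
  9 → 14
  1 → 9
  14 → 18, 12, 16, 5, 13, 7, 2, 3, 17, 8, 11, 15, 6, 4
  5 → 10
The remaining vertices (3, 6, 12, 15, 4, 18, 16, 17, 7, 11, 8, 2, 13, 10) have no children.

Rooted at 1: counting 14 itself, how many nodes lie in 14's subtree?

The subtree rooted at 14 contains: 14, 6, 16, 7, 15, 5, 12, 13, 18, 2, 4, 3, 11, 17, 8, 10 — 16 nodes.

16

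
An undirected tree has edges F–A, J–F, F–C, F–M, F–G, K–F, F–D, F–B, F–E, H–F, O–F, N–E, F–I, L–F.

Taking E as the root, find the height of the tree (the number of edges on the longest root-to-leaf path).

2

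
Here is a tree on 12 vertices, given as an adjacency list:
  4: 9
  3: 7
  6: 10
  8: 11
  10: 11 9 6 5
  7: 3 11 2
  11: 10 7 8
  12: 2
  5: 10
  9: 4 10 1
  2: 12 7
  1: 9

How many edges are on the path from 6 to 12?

5

The path is 6–10–11–7–2–12, which has 5 edges.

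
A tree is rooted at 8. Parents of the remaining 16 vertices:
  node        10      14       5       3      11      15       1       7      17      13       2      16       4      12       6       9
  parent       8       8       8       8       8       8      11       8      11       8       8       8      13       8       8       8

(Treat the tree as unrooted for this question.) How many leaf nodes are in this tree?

14

Exactly 14 nodes have a single neighbour: 1, 2, 3, 4, 5, 6, 7, 9, 10, 12, 14, 15, 16, 17.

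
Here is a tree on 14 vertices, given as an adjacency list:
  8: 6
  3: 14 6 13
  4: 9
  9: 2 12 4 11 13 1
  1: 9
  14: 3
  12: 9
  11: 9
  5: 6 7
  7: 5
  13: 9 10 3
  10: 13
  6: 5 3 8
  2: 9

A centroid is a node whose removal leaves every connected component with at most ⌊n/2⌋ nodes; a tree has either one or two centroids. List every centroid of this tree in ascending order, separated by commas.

If 13 is removed the pieces have sizes 6, 6, 1, all ≤ ⌊14/2⌋ = 7.
Every other node leaves some component of size > 7, so the centroid is unique.

13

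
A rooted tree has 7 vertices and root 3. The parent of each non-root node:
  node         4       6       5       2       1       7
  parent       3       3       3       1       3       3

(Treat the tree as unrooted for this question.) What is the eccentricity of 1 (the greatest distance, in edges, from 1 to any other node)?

2

Distances from 1 peak at 2, attained at 5 (7, 6, 4 also at distance 2).
1–3–5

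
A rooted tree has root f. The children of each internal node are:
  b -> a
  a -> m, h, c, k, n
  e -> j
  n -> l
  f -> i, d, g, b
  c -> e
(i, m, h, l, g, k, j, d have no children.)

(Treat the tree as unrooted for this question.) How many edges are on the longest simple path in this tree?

BFS from i reaches j last, at distance 6; BFS from j confirms no node is farther.
Path: i-f-b-a-c-e-j.

6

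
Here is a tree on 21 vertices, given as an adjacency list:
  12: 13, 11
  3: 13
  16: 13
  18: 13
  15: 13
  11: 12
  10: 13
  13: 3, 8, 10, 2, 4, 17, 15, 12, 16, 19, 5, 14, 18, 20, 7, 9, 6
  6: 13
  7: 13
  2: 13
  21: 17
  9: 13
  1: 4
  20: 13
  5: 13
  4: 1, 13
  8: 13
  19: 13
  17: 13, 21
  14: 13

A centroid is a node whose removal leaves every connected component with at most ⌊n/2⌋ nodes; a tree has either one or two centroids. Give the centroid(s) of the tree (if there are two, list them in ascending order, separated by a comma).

Removing 13 splits the tree into components of sizes 2, 2, 2, 1, 1, 1, 1, 1, 1, 1, 1, 1, 1, 1, 1, 1, 1; the largest is 2 ≤ ⌊21/2⌋ = 10.
No neighbour of 13 does as well, so 13 is the unique centroid.

13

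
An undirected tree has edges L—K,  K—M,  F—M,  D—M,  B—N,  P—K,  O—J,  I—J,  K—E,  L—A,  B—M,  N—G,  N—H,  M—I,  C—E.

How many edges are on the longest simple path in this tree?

6

BFS from C reaches O last, at distance 6; BFS from O confirms no node is farther.
Path: C-E-K-M-I-J-O.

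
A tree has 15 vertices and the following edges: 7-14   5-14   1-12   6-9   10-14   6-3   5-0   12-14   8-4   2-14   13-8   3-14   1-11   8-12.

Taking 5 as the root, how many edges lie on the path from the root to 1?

3

Climbing from 1 to the root: 1 → 12 → 14 → 5. That's 3 steps.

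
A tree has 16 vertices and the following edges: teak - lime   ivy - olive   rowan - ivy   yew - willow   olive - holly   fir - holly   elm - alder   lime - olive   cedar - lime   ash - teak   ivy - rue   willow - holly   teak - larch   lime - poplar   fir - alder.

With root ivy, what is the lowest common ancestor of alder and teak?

olive

Path alder→root: alder fir holly olive ivy; path teak→root: teak lime olive ivy.
First common node: olive.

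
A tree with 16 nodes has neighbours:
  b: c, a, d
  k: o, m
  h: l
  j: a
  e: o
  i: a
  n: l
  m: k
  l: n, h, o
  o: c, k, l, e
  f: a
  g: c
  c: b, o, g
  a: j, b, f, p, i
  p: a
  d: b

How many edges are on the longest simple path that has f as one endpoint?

Distances from f peak at 6, attained at n (h, m also at distance 6).
f–a–b–c–o–l–n

6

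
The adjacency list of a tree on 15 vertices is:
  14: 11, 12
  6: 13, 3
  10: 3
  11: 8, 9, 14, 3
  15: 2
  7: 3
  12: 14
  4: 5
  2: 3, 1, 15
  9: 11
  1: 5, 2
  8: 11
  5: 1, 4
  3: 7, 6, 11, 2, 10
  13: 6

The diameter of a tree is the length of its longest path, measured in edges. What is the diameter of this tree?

7

BFS from 4 reaches 12 last, at distance 7; BFS from 12 confirms no node is farther.
Path: 4-5-1-2-3-11-14-12.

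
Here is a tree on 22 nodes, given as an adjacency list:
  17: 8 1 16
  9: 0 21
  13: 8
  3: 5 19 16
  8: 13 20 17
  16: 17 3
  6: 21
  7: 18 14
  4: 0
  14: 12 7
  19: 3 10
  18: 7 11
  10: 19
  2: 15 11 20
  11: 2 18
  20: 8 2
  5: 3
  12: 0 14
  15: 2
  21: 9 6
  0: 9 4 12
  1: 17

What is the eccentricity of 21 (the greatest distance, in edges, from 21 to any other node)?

The node farthest from 21 is 10, via 21–9–0–12–14–7–18–11–2–20–8–17–16–3–19–10 — 15 edges.

15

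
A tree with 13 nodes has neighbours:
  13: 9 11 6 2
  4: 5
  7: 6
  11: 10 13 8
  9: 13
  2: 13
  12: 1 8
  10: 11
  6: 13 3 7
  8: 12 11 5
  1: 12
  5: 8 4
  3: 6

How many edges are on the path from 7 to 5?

5

7–6–13–11–8–5: 5 edges.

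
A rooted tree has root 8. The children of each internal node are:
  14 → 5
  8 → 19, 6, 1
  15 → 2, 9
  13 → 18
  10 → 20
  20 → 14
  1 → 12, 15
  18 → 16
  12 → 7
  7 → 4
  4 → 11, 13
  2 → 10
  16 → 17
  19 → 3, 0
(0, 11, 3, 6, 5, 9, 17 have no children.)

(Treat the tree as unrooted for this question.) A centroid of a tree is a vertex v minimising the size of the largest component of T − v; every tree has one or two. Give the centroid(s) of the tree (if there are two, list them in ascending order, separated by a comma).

1

Delete 1: the remaining components have sizes 8, 7, 5. Max 8 ≤ 10, so 1 is a centroid.
No neighbour of 1 does as well, so 1 is the unique centroid.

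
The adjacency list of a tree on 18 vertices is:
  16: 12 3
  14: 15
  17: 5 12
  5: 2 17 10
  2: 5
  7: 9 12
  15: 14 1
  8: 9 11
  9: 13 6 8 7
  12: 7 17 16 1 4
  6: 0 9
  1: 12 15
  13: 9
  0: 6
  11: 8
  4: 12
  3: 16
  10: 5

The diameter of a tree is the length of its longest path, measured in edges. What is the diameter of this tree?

7

BFS from 2 reaches 0 last, at distance 7; BFS from 0 confirms no node is farther.
Path: 2 – 5 – 17 – 12 – 7 – 9 – 6 – 0.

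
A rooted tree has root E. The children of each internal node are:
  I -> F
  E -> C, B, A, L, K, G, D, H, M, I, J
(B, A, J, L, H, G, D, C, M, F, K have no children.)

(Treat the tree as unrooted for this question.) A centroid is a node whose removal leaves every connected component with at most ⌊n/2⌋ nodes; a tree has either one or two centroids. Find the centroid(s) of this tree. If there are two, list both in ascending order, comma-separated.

E

Delete E: the remaining components have sizes 2, 1, 1, 1, 1, 1, 1, 1, 1, 1, 1. Max 2 ≤ 6, so E is a centroid.
No neighbour of E does as well, so E is the unique centroid.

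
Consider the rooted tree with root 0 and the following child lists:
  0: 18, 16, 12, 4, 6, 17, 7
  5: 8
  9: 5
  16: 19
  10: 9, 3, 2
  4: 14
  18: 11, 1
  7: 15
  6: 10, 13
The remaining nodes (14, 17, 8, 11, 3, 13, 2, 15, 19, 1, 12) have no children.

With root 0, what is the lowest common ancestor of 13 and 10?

6

Ancestors of 13 (toward the root): 13, 6, 0.
Ancestors of 10: 10, 6, 0.
The deepest node appearing in both lists is 6.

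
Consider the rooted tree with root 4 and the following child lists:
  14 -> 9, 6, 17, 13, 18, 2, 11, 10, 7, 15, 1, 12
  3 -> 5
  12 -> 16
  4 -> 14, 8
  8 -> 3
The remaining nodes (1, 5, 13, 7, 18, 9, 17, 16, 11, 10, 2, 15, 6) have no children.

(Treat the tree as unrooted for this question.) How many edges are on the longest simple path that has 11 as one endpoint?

5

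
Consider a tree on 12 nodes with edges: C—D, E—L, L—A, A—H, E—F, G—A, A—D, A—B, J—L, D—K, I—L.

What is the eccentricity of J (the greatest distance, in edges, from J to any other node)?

4

The node farthest from J is K (C also at distance 4), via J-L-A-D-K — 4 edges.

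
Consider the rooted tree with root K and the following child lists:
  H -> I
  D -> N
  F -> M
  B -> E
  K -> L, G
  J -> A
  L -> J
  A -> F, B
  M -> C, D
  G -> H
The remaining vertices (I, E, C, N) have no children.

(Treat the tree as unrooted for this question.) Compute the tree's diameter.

BFS from I reaches N last, at distance 10; BFS from N confirms no node is farther.
Path: I – H – G – K – L – J – A – F – M – D – N.

10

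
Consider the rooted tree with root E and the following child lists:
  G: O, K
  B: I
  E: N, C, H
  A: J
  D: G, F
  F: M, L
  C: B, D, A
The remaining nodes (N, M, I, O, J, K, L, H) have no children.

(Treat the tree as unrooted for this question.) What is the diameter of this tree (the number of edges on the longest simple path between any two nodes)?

5

BFS from L reaches J last, at distance 5; BFS from J confirms no node is farther.
Path: L–F–D–C–A–J.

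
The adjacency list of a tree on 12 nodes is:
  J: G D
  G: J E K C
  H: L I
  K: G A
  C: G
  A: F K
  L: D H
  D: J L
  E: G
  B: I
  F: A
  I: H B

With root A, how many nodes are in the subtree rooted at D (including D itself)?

The subtree rooted at D contains: D, L, H, I, B — 5 nodes.

5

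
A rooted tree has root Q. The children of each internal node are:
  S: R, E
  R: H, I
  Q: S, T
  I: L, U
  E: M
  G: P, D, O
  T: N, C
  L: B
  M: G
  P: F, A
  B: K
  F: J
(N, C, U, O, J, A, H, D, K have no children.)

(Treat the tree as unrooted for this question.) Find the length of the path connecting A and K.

The path is A - P - G - M - E - S - R - I - L - B - K, which has 10 edges.

10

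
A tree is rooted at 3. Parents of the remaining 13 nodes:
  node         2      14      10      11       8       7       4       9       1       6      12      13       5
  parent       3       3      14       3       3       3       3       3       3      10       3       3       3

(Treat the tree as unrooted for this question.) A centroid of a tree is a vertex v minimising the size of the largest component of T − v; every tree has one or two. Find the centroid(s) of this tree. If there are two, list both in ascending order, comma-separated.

3

Removing 3 splits the tree into components of sizes 3, 1, 1, 1, 1, 1, 1, 1, 1, 1, 1; the largest is 3 ≤ ⌊14/2⌋ = 7.
No neighbour of 3 does as well, so 3 is the unique centroid.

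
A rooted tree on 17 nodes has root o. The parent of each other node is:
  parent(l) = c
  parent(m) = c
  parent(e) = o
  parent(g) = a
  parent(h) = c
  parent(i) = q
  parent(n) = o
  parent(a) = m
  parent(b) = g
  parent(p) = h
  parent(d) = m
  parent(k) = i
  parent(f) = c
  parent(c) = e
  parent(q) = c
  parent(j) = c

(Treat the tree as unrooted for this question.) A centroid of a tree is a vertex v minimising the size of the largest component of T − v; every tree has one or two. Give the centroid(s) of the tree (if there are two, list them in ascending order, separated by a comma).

c

Removing c splits the tree into components of sizes 5, 3, 3, 2, 1, 1, 1; the largest is 5 ≤ ⌊17/2⌋ = 8.
Every other node leaves some component of size > 8, so the centroid is unique.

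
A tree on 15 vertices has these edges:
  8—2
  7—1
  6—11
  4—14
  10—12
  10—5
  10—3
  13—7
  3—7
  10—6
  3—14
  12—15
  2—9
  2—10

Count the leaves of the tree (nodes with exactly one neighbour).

8

The leaves are 1, 4, 5, 8, 9, 11, 13, 15.
That is 8 leaves.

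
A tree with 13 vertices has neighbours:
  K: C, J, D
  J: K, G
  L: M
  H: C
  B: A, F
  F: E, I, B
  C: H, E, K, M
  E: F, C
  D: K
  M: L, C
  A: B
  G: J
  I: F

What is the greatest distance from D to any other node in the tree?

Distances from D peak at 6, attained at A.
D–K–C–E–F–B–A

6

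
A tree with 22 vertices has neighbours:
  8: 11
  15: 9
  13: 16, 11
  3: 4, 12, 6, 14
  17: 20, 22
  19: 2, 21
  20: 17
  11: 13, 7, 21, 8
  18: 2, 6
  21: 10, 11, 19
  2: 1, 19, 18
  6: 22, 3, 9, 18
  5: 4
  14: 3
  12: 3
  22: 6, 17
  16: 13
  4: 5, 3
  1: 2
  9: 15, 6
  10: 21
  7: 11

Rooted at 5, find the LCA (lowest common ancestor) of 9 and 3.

3

Ancestors of 9 (toward the root): 9, 6, 3, 4, 5.
Ancestors of 3: 3, 4, 5.
The deepest node appearing in both lists is 3.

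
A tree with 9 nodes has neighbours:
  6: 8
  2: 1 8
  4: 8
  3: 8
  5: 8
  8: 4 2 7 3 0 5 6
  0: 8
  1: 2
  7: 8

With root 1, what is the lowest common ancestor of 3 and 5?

Path 3→root: 3 8 2 1; path 5→root: 5 8 2 1.
First common node: 8.

8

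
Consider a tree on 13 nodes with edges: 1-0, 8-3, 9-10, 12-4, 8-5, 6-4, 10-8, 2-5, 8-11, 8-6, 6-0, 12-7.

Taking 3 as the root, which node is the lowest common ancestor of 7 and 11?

8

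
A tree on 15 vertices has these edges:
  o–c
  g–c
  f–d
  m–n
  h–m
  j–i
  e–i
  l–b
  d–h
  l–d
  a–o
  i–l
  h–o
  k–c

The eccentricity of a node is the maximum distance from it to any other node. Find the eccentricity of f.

A farthest node from f is k (g also at distance 5).
The path f – d – h – o – c – k has 5 edges.

5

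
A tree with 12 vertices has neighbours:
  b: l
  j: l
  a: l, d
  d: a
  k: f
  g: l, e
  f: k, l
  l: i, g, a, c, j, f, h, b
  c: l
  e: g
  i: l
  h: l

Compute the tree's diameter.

4

BFS from d reaches e last, at distance 4; BFS from e confirms no node is farther.
Path: d - a - l - g - e.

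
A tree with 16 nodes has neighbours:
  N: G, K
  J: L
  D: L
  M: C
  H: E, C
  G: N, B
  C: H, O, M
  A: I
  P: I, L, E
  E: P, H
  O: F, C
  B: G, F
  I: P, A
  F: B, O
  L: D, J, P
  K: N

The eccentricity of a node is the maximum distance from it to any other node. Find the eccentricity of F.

A farthest node from F is J (D, A also at distance 7).
The path F-O-C-H-E-P-L-J has 7 edges.

7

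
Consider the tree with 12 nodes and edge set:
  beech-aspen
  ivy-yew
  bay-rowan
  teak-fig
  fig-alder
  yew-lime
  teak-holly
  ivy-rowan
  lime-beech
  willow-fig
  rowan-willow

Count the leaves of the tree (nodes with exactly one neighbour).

4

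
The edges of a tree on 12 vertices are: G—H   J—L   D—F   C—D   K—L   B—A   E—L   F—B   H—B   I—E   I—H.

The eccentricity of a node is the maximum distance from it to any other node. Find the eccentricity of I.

A farthest node from I is C.
The path I – H – B – F – D – C has 5 edges.

5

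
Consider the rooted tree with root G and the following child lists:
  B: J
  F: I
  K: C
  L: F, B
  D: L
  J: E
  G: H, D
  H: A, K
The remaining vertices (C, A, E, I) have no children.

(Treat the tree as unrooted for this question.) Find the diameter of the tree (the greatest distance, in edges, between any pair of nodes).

BFS from C reaches E last, at distance 8; BFS from E confirms no node is farther.
Path: C–K–H–G–D–L–B–J–E.

8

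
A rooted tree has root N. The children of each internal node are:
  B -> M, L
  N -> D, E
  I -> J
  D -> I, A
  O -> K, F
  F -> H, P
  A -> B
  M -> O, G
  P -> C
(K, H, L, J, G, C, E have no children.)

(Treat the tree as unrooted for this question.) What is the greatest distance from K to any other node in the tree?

A farthest node from K is J (E also at distance 7).
The path K – O – M – B – A – D – I – J has 7 edges.

7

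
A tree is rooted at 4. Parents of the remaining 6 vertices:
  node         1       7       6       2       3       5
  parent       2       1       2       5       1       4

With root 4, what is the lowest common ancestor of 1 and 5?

Path 1→root: 1 2 5 4; path 5→root: 5 4.
First common node: 5.

5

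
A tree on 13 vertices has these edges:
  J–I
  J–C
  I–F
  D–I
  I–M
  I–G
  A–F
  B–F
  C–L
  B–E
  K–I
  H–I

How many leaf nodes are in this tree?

8

Exactly 8 nodes have a single neighbour: A, D, E, G, H, K, L, M.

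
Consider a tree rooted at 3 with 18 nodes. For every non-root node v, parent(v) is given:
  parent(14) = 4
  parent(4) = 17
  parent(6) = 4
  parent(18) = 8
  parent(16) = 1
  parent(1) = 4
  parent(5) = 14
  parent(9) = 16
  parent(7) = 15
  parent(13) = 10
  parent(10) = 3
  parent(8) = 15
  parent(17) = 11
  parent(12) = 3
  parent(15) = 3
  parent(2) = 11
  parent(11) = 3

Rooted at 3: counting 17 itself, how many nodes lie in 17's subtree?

The subtree rooted at 17 contains: 17, 4, 1, 6, 14, 16, 5, 9 — 8 nodes.

8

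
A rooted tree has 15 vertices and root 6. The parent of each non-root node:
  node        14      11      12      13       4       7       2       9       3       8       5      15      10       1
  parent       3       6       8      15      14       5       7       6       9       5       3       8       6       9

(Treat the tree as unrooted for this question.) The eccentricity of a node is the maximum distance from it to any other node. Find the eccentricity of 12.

6

The node farthest from 12 is 11 (10 also at distance 6), via 12-8-5-3-9-6-11 — 6 edges.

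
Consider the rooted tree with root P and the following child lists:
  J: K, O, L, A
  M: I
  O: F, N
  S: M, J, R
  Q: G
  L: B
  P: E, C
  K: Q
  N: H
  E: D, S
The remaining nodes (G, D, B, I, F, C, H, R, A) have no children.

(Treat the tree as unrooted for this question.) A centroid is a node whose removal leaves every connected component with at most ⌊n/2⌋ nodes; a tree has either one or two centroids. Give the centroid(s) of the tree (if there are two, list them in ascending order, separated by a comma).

Delete J: the remaining components have sizes 8, 4, 3, 2, 1. Max 8 ≤ 9, so J is a centroid.
Every other node leaves some component of size > 9, so the centroid is unique.

J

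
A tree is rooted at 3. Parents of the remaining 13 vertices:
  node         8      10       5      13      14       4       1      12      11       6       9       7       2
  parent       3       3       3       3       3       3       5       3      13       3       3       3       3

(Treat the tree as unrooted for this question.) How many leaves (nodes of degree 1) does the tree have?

11

The leaves are 1, 2, 4, 6, 7, 8, 9, 10, 11, 12, 14.
That is 11 leaves.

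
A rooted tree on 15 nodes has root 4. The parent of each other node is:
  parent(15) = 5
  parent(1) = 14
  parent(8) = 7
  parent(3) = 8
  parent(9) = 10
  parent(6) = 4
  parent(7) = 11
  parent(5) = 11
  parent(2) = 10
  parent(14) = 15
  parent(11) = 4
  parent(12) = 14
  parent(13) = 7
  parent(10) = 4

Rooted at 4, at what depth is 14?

4

4–11–5–15–14 — 4 edges.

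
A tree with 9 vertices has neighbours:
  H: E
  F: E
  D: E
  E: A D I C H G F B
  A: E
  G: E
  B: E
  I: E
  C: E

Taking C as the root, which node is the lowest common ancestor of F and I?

E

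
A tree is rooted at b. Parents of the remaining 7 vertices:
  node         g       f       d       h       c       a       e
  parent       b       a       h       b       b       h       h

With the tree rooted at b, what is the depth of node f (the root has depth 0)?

3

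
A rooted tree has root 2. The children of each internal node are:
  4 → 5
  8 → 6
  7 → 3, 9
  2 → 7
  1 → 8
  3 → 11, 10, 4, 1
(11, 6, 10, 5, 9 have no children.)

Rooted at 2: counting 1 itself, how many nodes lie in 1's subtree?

1's subtree: {1, 8, 6}, size 3.

3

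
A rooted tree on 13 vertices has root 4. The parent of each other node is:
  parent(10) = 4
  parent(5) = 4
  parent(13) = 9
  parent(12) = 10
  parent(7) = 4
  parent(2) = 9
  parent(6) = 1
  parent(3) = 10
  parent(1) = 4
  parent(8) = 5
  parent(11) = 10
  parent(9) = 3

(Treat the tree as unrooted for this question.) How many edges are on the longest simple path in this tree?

A longest path is 2 – 9 – 3 – 10 – 4 – 5 – 8, with 6 edges.

6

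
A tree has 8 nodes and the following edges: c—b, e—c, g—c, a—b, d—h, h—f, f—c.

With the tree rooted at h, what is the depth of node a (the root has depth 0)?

h – f – c – b – a — 4 edges.

4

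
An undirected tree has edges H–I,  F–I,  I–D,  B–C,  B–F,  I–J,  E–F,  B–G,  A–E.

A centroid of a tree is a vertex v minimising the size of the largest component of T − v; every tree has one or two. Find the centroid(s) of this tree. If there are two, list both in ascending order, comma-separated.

F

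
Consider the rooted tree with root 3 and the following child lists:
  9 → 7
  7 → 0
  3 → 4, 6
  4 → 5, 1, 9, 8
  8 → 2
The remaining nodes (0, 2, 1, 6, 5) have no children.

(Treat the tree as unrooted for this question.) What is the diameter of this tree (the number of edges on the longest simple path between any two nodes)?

5

Starting from 0, a farthest node is 6 at distance 5.
One longest path: 0 - 7 - 9 - 4 - 3 - 6.
So the diameter is 5.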